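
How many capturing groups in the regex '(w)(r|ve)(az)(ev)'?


To count capturing groups, count each '(' that starts a group.
Pattern: '(w)(r|ve)(az)(ev)'
Walking through the pattern:
  Position 0: '(' -> group #1
  Position 3: '(' -> group #2
  Position 9: '(' -> group #3
  Position 13: '(' -> group #4
Total capturing groups: 4

4


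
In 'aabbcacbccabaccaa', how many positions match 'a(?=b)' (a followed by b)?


Lookahead 'a(?=b)' matches 'a' only when followed by 'b'.
String: 'aabbcacbccabaccaa'
Checking each position where char is 'a':
  pos 0: 'a' -> no (next='a')
  pos 1: 'a' -> MATCH (next='b')
  pos 5: 'a' -> no (next='c')
  pos 10: 'a' -> MATCH (next='b')
  pos 12: 'a' -> no (next='c')
  pos 15: 'a' -> no (next='a')
Matching positions: [1, 10]
Count: 2

2


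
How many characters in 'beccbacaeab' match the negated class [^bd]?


Negated class [^bd] matches any char NOT in {b, d}
Scanning 'beccbacaeab':
  pos 0: 'b' -> no (excluded)
  pos 1: 'e' -> MATCH
  pos 2: 'c' -> MATCH
  pos 3: 'c' -> MATCH
  pos 4: 'b' -> no (excluded)
  pos 5: 'a' -> MATCH
  pos 6: 'c' -> MATCH
  pos 7: 'a' -> MATCH
  pos 8: 'e' -> MATCH
  pos 9: 'a' -> MATCH
  pos 10: 'b' -> no (excluded)
Total matches: 8

8


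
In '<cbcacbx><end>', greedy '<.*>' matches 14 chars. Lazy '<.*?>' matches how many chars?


Greedy '<.*>' tries to match as MUCH as possible.
Lazy '<.*?>' tries to match as LITTLE as possible.

String: '<cbcacbx><end>'
Greedy '<.*>' starts at first '<' and extends to the LAST '>': '<cbcacbx><end>' (14 chars)
Lazy '<.*?>' starts at first '<' and stops at the FIRST '>': '<cbcacbx>' (9 chars)

9


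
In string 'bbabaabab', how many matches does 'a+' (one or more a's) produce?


Pattern 'a+' matches one or more consecutive a's.
String: 'bbabaabab'
Scanning for runs of a:
  Match 1: 'a' (length 1)
  Match 2: 'aa' (length 2)
  Match 3: 'a' (length 1)
Total matches: 3

3


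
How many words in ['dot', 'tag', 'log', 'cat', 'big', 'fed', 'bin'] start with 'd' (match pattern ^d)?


Pattern ^d anchors to start of word. Check which words begin with 'd':
  'dot' -> MATCH (starts with 'd')
  'tag' -> no
  'log' -> no
  'cat' -> no
  'big' -> no
  'fed' -> no
  'bin' -> no
Matching words: ['dot']
Count: 1

1


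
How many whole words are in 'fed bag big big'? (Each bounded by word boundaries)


Word boundaries (\b) mark the start/end of each word.
Text: 'fed bag big big'
Splitting by whitespace:
  Word 1: 'fed'
  Word 2: 'bag'
  Word 3: 'big'
  Word 4: 'big'
Total whole words: 4

4


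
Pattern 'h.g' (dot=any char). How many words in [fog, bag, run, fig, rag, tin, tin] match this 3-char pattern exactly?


Pattern 'h.g' means: starts with 'h', any single char, ends with 'g'.
Checking each word (must be exactly 3 chars):
  'fog' (len=3): no
  'bag' (len=3): no
  'run' (len=3): no
  'fig' (len=3): no
  'rag' (len=3): no
  'tin' (len=3): no
  'tin' (len=3): no
Matching words: []
Total: 0

0


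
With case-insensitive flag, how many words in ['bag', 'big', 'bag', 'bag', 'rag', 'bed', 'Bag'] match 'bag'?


Case-insensitive matching: compare each word's lowercase form to 'bag'.
  'bag' -> lower='bag' -> MATCH
  'big' -> lower='big' -> no
  'bag' -> lower='bag' -> MATCH
  'bag' -> lower='bag' -> MATCH
  'rag' -> lower='rag' -> no
  'bed' -> lower='bed' -> no
  'Bag' -> lower='bag' -> MATCH
Matches: ['bag', 'bag', 'bag', 'Bag']
Count: 4

4


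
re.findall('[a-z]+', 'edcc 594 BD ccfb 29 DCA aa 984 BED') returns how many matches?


Pattern '[a-z]+' finds one or more lowercase letters.
Text: 'edcc 594 BD ccfb 29 DCA aa 984 BED'
Scanning for matches:
  Match 1: 'edcc'
  Match 2: 'ccfb'
  Match 3: 'aa'
Total matches: 3

3


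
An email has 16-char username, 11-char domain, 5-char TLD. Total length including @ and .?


An email address has format: username@domain.tld
Username length: 16
'@' character: 1
Domain length: 11
'.' character: 1
TLD length: 5
Total = 16 + 1 + 11 + 1 + 5 = 34

34


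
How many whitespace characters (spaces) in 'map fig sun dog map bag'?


\s matches whitespace characters (spaces, tabs, etc.).
Text: 'map fig sun dog map bag'
This text has 6 words separated by spaces.
Number of spaces = number of words - 1 = 6 - 1 = 5

5


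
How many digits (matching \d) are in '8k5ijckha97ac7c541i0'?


\d matches any digit 0-9.
Scanning '8k5ijckha97ac7c541i0':
  pos 0: '8' -> DIGIT
  pos 2: '5' -> DIGIT
  pos 9: '9' -> DIGIT
  pos 10: '7' -> DIGIT
  pos 13: '7' -> DIGIT
  pos 15: '5' -> DIGIT
  pos 16: '4' -> DIGIT
  pos 17: '1' -> DIGIT
  pos 19: '0' -> DIGIT
Digits found: ['8', '5', '9', '7', '7', '5', '4', '1', '0']
Total: 9

9


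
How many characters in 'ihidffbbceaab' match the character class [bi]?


Character class [bi] matches any of: {b, i}
Scanning string 'ihidffbbceaab' character by character:
  pos 0: 'i' -> MATCH
  pos 1: 'h' -> no
  pos 2: 'i' -> MATCH
  pos 3: 'd' -> no
  pos 4: 'f' -> no
  pos 5: 'f' -> no
  pos 6: 'b' -> MATCH
  pos 7: 'b' -> MATCH
  pos 8: 'c' -> no
  pos 9: 'e' -> no
  pos 10: 'a' -> no
  pos 11: 'a' -> no
  pos 12: 'b' -> MATCH
Total matches: 5

5


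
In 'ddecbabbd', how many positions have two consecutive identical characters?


Looking for consecutive identical characters in 'ddecbabbd':
  pos 0-1: 'd' vs 'd' -> MATCH ('dd')
  pos 1-2: 'd' vs 'e' -> different
  pos 2-3: 'e' vs 'c' -> different
  pos 3-4: 'c' vs 'b' -> different
  pos 4-5: 'b' vs 'a' -> different
  pos 5-6: 'a' vs 'b' -> different
  pos 6-7: 'b' vs 'b' -> MATCH ('bb')
  pos 7-8: 'b' vs 'd' -> different
Consecutive identical pairs: ['dd', 'bb']
Count: 2

2


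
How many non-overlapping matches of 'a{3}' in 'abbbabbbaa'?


Pattern 'a{3}' matches exactly 3 consecutive a's (greedy, non-overlapping).
String: 'abbbabbbaa'
Scanning for runs of a's:
  Run at pos 0: 'a' (length 1) -> 0 match(es)
  Run at pos 4: 'a' (length 1) -> 0 match(es)
  Run at pos 8: 'aa' (length 2) -> 0 match(es)
Matches found: []
Total: 0

0


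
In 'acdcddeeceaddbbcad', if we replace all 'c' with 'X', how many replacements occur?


re.sub('c', 'X', text) replaces every occurrence of 'c' with 'X'.
Text: 'acdcddeeceaddbbcad'
Scanning for 'c':
  pos 1: 'c' -> replacement #1
  pos 3: 'c' -> replacement #2
  pos 8: 'c' -> replacement #3
  pos 15: 'c' -> replacement #4
Total replacements: 4

4


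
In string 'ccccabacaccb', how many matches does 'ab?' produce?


Pattern 'ab?' matches 'a' optionally followed by 'b'.
String: 'ccccabacaccb'
Scanning left to right for 'a' then checking next char:
  Match 1: 'ab' (a followed by b)
  Match 2: 'a' (a not followed by b)
  Match 3: 'a' (a not followed by b)
Total matches: 3

3


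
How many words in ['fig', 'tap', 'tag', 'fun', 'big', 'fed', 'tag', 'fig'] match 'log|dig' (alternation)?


Alternation 'log|dig' matches either 'log' or 'dig'.
Checking each word:
  'fig' -> no
  'tap' -> no
  'tag' -> no
  'fun' -> no
  'big' -> no
  'fed' -> no
  'tag' -> no
  'fig' -> no
Matches: []
Count: 0

0


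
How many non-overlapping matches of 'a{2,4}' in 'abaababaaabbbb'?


Pattern 'a{2,4}' matches between 2 and 4 consecutive a's (greedy).
String: 'abaababaaabbbb'
Finding runs of a's and applying greedy matching:
  Run at pos 0: 'a' (length 1)
  Run at pos 2: 'aa' (length 2)
  Run at pos 5: 'a' (length 1)
  Run at pos 7: 'aaa' (length 3)
Matches: ['aa', 'aaa']
Count: 2

2


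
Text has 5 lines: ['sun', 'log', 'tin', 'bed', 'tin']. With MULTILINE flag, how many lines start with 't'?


With MULTILINE flag, ^ matches the start of each line.
Lines: ['sun', 'log', 'tin', 'bed', 'tin']
Checking which lines start with 't':
  Line 1: 'sun' -> no
  Line 2: 'log' -> no
  Line 3: 'tin' -> MATCH
  Line 4: 'bed' -> no
  Line 5: 'tin' -> MATCH
Matching lines: ['tin', 'tin']
Count: 2

2


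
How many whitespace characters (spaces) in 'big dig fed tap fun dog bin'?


\s matches whitespace characters (spaces, tabs, etc.).
Text: 'big dig fed tap fun dog bin'
This text has 7 words separated by spaces.
Number of spaces = number of words - 1 = 7 - 1 = 6

6


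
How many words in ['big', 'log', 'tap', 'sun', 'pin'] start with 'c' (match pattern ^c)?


Pattern ^c anchors to start of word. Check which words begin with 'c':
  'big' -> no
  'log' -> no
  'tap' -> no
  'sun' -> no
  'pin' -> no
Matching words: []
Count: 0

0


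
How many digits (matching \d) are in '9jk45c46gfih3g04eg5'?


\d matches any digit 0-9.
Scanning '9jk45c46gfih3g04eg5':
  pos 0: '9' -> DIGIT
  pos 3: '4' -> DIGIT
  pos 4: '5' -> DIGIT
  pos 6: '4' -> DIGIT
  pos 7: '6' -> DIGIT
  pos 12: '3' -> DIGIT
  pos 14: '0' -> DIGIT
  pos 15: '4' -> DIGIT
  pos 18: '5' -> DIGIT
Digits found: ['9', '4', '5', '4', '6', '3', '0', '4', '5']
Total: 9

9


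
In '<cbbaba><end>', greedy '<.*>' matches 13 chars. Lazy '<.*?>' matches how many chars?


Greedy '<.*>' tries to match as MUCH as possible.
Lazy '<.*?>' tries to match as LITTLE as possible.

String: '<cbbaba><end>'
Greedy '<.*>' starts at first '<' and extends to the LAST '>': '<cbbaba><end>' (13 chars)
Lazy '<.*?>' starts at first '<' and stops at the FIRST '>': '<cbbaba>' (8 chars)

8


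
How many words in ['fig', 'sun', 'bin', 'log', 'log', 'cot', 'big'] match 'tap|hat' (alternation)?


Alternation 'tap|hat' matches either 'tap' or 'hat'.
Checking each word:
  'fig' -> no
  'sun' -> no
  'bin' -> no
  'log' -> no
  'log' -> no
  'cot' -> no
  'big' -> no
Matches: []
Count: 0

0


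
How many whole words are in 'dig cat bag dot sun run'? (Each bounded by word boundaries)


Word boundaries (\b) mark the start/end of each word.
Text: 'dig cat bag dot sun run'
Splitting by whitespace:
  Word 1: 'dig'
  Word 2: 'cat'
  Word 3: 'bag'
  Word 4: 'dot'
  Word 5: 'sun'
  Word 6: 'run'
Total whole words: 6

6


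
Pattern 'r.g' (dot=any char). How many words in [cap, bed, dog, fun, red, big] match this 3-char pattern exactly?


Pattern 'r.g' means: starts with 'r', any single char, ends with 'g'.
Checking each word (must be exactly 3 chars):
  'cap' (len=3): no
  'bed' (len=3): no
  'dog' (len=3): no
  'fun' (len=3): no
  'red' (len=3): no
  'big' (len=3): no
Matching words: []
Total: 0

0


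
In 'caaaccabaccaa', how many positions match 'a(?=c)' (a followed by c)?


Lookahead 'a(?=c)' matches 'a' only when followed by 'c'.
String: 'caaaccabaccaa'
Checking each position where char is 'a':
  pos 1: 'a' -> no (next='a')
  pos 2: 'a' -> no (next='a')
  pos 3: 'a' -> MATCH (next='c')
  pos 6: 'a' -> no (next='b')
  pos 8: 'a' -> MATCH (next='c')
  pos 11: 'a' -> no (next='a')
Matching positions: [3, 8]
Count: 2

2


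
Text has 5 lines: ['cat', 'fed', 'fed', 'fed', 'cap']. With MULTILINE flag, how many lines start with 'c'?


With MULTILINE flag, ^ matches the start of each line.
Lines: ['cat', 'fed', 'fed', 'fed', 'cap']
Checking which lines start with 'c':
  Line 1: 'cat' -> MATCH
  Line 2: 'fed' -> no
  Line 3: 'fed' -> no
  Line 4: 'fed' -> no
  Line 5: 'cap' -> MATCH
Matching lines: ['cat', 'cap']
Count: 2

2


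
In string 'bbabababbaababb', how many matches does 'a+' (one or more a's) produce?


Pattern 'a+' matches one or more consecutive a's.
String: 'bbabababbaababb'
Scanning for runs of a:
  Match 1: 'a' (length 1)
  Match 2: 'a' (length 1)
  Match 3: 'a' (length 1)
  Match 4: 'aa' (length 2)
  Match 5: 'a' (length 1)
Total matches: 5

5


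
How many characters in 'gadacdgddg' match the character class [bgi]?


Character class [bgi] matches any of: {b, g, i}
Scanning string 'gadacdgddg' character by character:
  pos 0: 'g' -> MATCH
  pos 1: 'a' -> no
  pos 2: 'd' -> no
  pos 3: 'a' -> no
  pos 4: 'c' -> no
  pos 5: 'd' -> no
  pos 6: 'g' -> MATCH
  pos 7: 'd' -> no
  pos 8: 'd' -> no
  pos 9: 'g' -> MATCH
Total matches: 3

3


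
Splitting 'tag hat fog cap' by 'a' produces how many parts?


Splitting by 'a' breaks the string at each occurrence of the separator.
Text: 'tag hat fog cap'
Parts after split:
  Part 1: 't'
  Part 2: 'g h'
  Part 3: 't fog c'
  Part 4: 'p'
Total parts: 4

4


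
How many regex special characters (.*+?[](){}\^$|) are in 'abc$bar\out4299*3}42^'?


Regex special characters are: . * + ? [ ] ( ) { } \ ^ $ |
Scanning 'abc$bar\out4299*3}42^':
  pos 3: '$' -> SPECIAL
  pos 7: '\' -> SPECIAL
  pos 15: '*' -> SPECIAL
  pos 17: '}' -> SPECIAL
  pos 20: '^' -> SPECIAL
Special chars found: ['$', '\\', '*', '}', '^']
Total: 5

5


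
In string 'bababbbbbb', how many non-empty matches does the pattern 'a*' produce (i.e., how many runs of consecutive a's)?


Pattern 'a*' matches zero or more a's. We want non-empty runs of consecutive a's.
String: 'bababbbbbb'
Walking through the string to find runs of a's:
  Run 1: positions 1-1 -> 'a'
  Run 2: positions 3-3 -> 'a'
Non-empty runs found: ['a', 'a']
Count: 2

2


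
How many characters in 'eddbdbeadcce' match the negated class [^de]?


Negated class [^de] matches any char NOT in {d, e}
Scanning 'eddbdbeadcce':
  pos 0: 'e' -> no (excluded)
  pos 1: 'd' -> no (excluded)
  pos 2: 'd' -> no (excluded)
  pos 3: 'b' -> MATCH
  pos 4: 'd' -> no (excluded)
  pos 5: 'b' -> MATCH
  pos 6: 'e' -> no (excluded)
  pos 7: 'a' -> MATCH
  pos 8: 'd' -> no (excluded)
  pos 9: 'c' -> MATCH
  pos 10: 'c' -> MATCH
  pos 11: 'e' -> no (excluded)
Total matches: 5

5


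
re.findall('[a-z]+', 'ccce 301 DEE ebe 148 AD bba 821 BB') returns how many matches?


Pattern '[a-z]+' finds one or more lowercase letters.
Text: 'ccce 301 DEE ebe 148 AD bba 821 BB'
Scanning for matches:
  Match 1: 'ccce'
  Match 2: 'ebe'
  Match 3: 'bba'
Total matches: 3

3


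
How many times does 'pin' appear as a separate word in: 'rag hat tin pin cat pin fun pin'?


Scanning each word for exact match 'pin':
  Word 1: 'rag' -> no
  Word 2: 'hat' -> no
  Word 3: 'tin' -> no
  Word 4: 'pin' -> MATCH
  Word 5: 'cat' -> no
  Word 6: 'pin' -> MATCH
  Word 7: 'fun' -> no
  Word 8: 'pin' -> MATCH
Total matches: 3

3


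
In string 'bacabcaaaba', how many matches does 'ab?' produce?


Pattern 'ab?' matches 'a' optionally followed by 'b'.
String: 'bacabcaaaba'
Scanning left to right for 'a' then checking next char:
  Match 1: 'a' (a not followed by b)
  Match 2: 'ab' (a followed by b)
  Match 3: 'a' (a not followed by b)
  Match 4: 'a' (a not followed by b)
  Match 5: 'ab' (a followed by b)
  Match 6: 'a' (a not followed by b)
Total matches: 6

6


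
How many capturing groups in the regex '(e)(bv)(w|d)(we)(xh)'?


To count capturing groups, count each '(' that starts a group.
Pattern: '(e)(bv)(w|d)(we)(xh)'
Walking through the pattern:
  Position 0: '(' -> group #1
  Position 3: '(' -> group #2
  Position 7: '(' -> group #3
  Position 12: '(' -> group #4
  Position 16: '(' -> group #5
Total capturing groups: 5

5


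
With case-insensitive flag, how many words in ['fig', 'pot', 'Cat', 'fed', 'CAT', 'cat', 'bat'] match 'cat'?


Case-insensitive matching: compare each word's lowercase form to 'cat'.
  'fig' -> lower='fig' -> no
  'pot' -> lower='pot' -> no
  'Cat' -> lower='cat' -> MATCH
  'fed' -> lower='fed' -> no
  'CAT' -> lower='cat' -> MATCH
  'cat' -> lower='cat' -> MATCH
  'bat' -> lower='bat' -> no
Matches: ['Cat', 'CAT', 'cat']
Count: 3

3


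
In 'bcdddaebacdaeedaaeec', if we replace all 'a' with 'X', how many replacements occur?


re.sub('a', 'X', text) replaces every occurrence of 'a' with 'X'.
Text: 'bcdddaebacdaeedaaeec'
Scanning for 'a':
  pos 5: 'a' -> replacement #1
  pos 8: 'a' -> replacement #2
  pos 11: 'a' -> replacement #3
  pos 15: 'a' -> replacement #4
  pos 16: 'a' -> replacement #5
Total replacements: 5

5


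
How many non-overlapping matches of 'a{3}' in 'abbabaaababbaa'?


Pattern 'a{3}' matches exactly 3 consecutive a's (greedy, non-overlapping).
String: 'abbabaaababbaa'
Scanning for runs of a's:
  Run at pos 0: 'a' (length 1) -> 0 match(es)
  Run at pos 3: 'a' (length 1) -> 0 match(es)
  Run at pos 5: 'aaa' (length 3) -> 1 match(es)
  Run at pos 9: 'a' (length 1) -> 0 match(es)
  Run at pos 12: 'aa' (length 2) -> 0 match(es)
Matches found: ['aaa']
Total: 1

1


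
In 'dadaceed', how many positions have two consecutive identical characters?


Looking for consecutive identical characters in 'dadaceed':
  pos 0-1: 'd' vs 'a' -> different
  pos 1-2: 'a' vs 'd' -> different
  pos 2-3: 'd' vs 'a' -> different
  pos 3-4: 'a' vs 'c' -> different
  pos 4-5: 'c' vs 'e' -> different
  pos 5-6: 'e' vs 'e' -> MATCH ('ee')
  pos 6-7: 'e' vs 'd' -> different
Consecutive identical pairs: ['ee']
Count: 1

1


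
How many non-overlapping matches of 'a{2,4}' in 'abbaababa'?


Pattern 'a{2,4}' matches between 2 and 4 consecutive a's (greedy).
String: 'abbaababa'
Finding runs of a's and applying greedy matching:
  Run at pos 0: 'a' (length 1)
  Run at pos 3: 'aa' (length 2)
  Run at pos 6: 'a' (length 1)
  Run at pos 8: 'a' (length 1)
Matches: ['aa']
Count: 1

1


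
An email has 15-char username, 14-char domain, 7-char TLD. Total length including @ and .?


An email address has format: username@domain.tld
Username length: 15
'@' character: 1
Domain length: 14
'.' character: 1
TLD length: 7
Total = 15 + 1 + 14 + 1 + 7 = 38

38


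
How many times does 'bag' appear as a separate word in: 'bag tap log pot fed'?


Scanning each word for exact match 'bag':
  Word 1: 'bag' -> MATCH
  Word 2: 'tap' -> no
  Word 3: 'log' -> no
  Word 4: 'pot' -> no
  Word 5: 'fed' -> no
Total matches: 1

1


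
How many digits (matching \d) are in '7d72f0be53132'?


\d matches any digit 0-9.
Scanning '7d72f0be53132':
  pos 0: '7' -> DIGIT
  pos 2: '7' -> DIGIT
  pos 3: '2' -> DIGIT
  pos 5: '0' -> DIGIT
  pos 8: '5' -> DIGIT
  pos 9: '3' -> DIGIT
  pos 10: '1' -> DIGIT
  pos 11: '3' -> DIGIT
  pos 12: '2' -> DIGIT
Digits found: ['7', '7', '2', '0', '5', '3', '1', '3', '2']
Total: 9

9


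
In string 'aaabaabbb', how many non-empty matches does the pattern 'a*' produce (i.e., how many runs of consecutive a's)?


Pattern 'a*' matches zero or more a's. We want non-empty runs of consecutive a's.
String: 'aaabaabbb'
Walking through the string to find runs of a's:
  Run 1: positions 0-2 -> 'aaa'
  Run 2: positions 4-5 -> 'aa'
Non-empty runs found: ['aaa', 'aa']
Count: 2

2


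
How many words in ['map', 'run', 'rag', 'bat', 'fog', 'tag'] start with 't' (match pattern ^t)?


Pattern ^t anchors to start of word. Check which words begin with 't':
  'map' -> no
  'run' -> no
  'rag' -> no
  'bat' -> no
  'fog' -> no
  'tag' -> MATCH (starts with 't')
Matching words: ['tag']
Count: 1

1


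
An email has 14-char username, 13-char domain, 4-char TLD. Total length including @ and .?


An email address has format: username@domain.tld
Username length: 14
'@' character: 1
Domain length: 13
'.' character: 1
TLD length: 4
Total = 14 + 1 + 13 + 1 + 4 = 33

33


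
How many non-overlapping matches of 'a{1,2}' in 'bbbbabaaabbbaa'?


Pattern 'a{1,2}' matches between 1 and 2 consecutive a's (greedy).
String: 'bbbbabaaabbbaa'
Finding runs of a's and applying greedy matching:
  Run at pos 4: 'a' (length 1)
  Run at pos 6: 'aaa' (length 3)
  Run at pos 12: 'aa' (length 2)
Matches: ['a', 'aa', 'a', 'aa']
Count: 4

4


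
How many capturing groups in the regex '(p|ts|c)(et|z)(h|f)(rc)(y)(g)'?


To count capturing groups, count each '(' that starts a group.
Pattern: '(p|ts|c)(et|z)(h|f)(rc)(y)(g)'
Walking through the pattern:
  Position 0: '(' -> group #1
  Position 8: '(' -> group #2
  Position 14: '(' -> group #3
  Position 19: '(' -> group #4
  Position 23: '(' -> group #5
  Position 26: '(' -> group #6
Total capturing groups: 6

6


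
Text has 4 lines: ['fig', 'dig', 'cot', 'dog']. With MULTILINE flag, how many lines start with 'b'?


With MULTILINE flag, ^ matches the start of each line.
Lines: ['fig', 'dig', 'cot', 'dog']
Checking which lines start with 'b':
  Line 1: 'fig' -> no
  Line 2: 'dig' -> no
  Line 3: 'cot' -> no
  Line 4: 'dog' -> no
Matching lines: []
Count: 0

0


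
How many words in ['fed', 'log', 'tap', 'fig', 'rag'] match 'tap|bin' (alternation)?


Alternation 'tap|bin' matches either 'tap' or 'bin'.
Checking each word:
  'fed' -> no
  'log' -> no
  'tap' -> MATCH
  'fig' -> no
  'rag' -> no
Matches: ['tap']
Count: 1

1


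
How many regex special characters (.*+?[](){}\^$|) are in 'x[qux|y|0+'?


Regex special characters are: . * + ? [ ] ( ) { } \ ^ $ |
Scanning 'x[qux|y|0+':
  pos 1: '[' -> SPECIAL
  pos 5: '|' -> SPECIAL
  pos 7: '|' -> SPECIAL
  pos 9: '+' -> SPECIAL
Special chars found: ['[', '|', '|', '+']
Total: 4

4


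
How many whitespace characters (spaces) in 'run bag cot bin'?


\s matches whitespace characters (spaces, tabs, etc.).
Text: 'run bag cot bin'
This text has 4 words separated by spaces.
Number of spaces = number of words - 1 = 4 - 1 = 3

3


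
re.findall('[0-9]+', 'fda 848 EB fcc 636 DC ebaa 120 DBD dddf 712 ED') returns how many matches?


Pattern '[0-9]+' finds one or more digits.
Text: 'fda 848 EB fcc 636 DC ebaa 120 DBD dddf 712 ED'
Scanning for matches:
  Match 1: '848'
  Match 2: '636'
  Match 3: '120'
  Match 4: '712'
Total matches: 4

4


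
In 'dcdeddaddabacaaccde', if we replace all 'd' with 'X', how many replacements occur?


re.sub('d', 'X', text) replaces every occurrence of 'd' with 'X'.
Text: 'dcdeddaddabacaaccde'
Scanning for 'd':
  pos 0: 'd' -> replacement #1
  pos 2: 'd' -> replacement #2
  pos 4: 'd' -> replacement #3
  pos 5: 'd' -> replacement #4
  pos 7: 'd' -> replacement #5
  pos 8: 'd' -> replacement #6
  pos 17: 'd' -> replacement #7
Total replacements: 7

7


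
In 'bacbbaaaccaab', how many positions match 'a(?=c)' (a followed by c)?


Lookahead 'a(?=c)' matches 'a' only when followed by 'c'.
String: 'bacbbaaaccaab'
Checking each position where char is 'a':
  pos 1: 'a' -> MATCH (next='c')
  pos 5: 'a' -> no (next='a')
  pos 6: 'a' -> no (next='a')
  pos 7: 'a' -> MATCH (next='c')
  pos 10: 'a' -> no (next='a')
  pos 11: 'a' -> no (next='b')
Matching positions: [1, 7]
Count: 2

2


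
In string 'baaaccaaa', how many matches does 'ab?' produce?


Pattern 'ab?' matches 'a' optionally followed by 'b'.
String: 'baaaccaaa'
Scanning left to right for 'a' then checking next char:
  Match 1: 'a' (a not followed by b)
  Match 2: 'a' (a not followed by b)
  Match 3: 'a' (a not followed by b)
  Match 4: 'a' (a not followed by b)
  Match 5: 'a' (a not followed by b)
  Match 6: 'a' (a not followed by b)
Total matches: 6

6


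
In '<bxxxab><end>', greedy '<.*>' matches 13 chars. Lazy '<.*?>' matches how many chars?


Greedy '<.*>' tries to match as MUCH as possible.
Lazy '<.*?>' tries to match as LITTLE as possible.

String: '<bxxxab><end>'
Greedy '<.*>' starts at first '<' and extends to the LAST '>': '<bxxxab><end>' (13 chars)
Lazy '<.*?>' starts at first '<' and stops at the FIRST '>': '<bxxxab>' (8 chars)

8


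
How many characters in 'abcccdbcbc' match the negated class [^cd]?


Negated class [^cd] matches any char NOT in {c, d}
Scanning 'abcccdbcbc':
  pos 0: 'a' -> MATCH
  pos 1: 'b' -> MATCH
  pos 2: 'c' -> no (excluded)
  pos 3: 'c' -> no (excluded)
  pos 4: 'c' -> no (excluded)
  pos 5: 'd' -> no (excluded)
  pos 6: 'b' -> MATCH
  pos 7: 'c' -> no (excluded)
  pos 8: 'b' -> MATCH
  pos 9: 'c' -> no (excluded)
Total matches: 4

4


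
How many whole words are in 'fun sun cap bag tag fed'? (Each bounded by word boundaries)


Word boundaries (\b) mark the start/end of each word.
Text: 'fun sun cap bag tag fed'
Splitting by whitespace:
  Word 1: 'fun'
  Word 2: 'sun'
  Word 3: 'cap'
  Word 4: 'bag'
  Word 5: 'tag'
  Word 6: 'fed'
Total whole words: 6

6


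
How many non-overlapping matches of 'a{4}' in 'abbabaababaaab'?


Pattern 'a{4}' matches exactly 4 consecutive a's (greedy, non-overlapping).
String: 'abbabaababaaab'
Scanning for runs of a's:
  Run at pos 0: 'a' (length 1) -> 0 match(es)
  Run at pos 3: 'a' (length 1) -> 0 match(es)
  Run at pos 5: 'aa' (length 2) -> 0 match(es)
  Run at pos 8: 'a' (length 1) -> 0 match(es)
  Run at pos 10: 'aaa' (length 3) -> 0 match(es)
Matches found: []
Total: 0

0


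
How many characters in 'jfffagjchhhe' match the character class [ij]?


Character class [ij] matches any of: {i, j}
Scanning string 'jfffagjchhhe' character by character:
  pos 0: 'j' -> MATCH
  pos 1: 'f' -> no
  pos 2: 'f' -> no
  pos 3: 'f' -> no
  pos 4: 'a' -> no
  pos 5: 'g' -> no
  pos 6: 'j' -> MATCH
  pos 7: 'c' -> no
  pos 8: 'h' -> no
  pos 9: 'h' -> no
  pos 10: 'h' -> no
  pos 11: 'e' -> no
Total matches: 2

2


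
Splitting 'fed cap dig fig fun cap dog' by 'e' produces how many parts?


Splitting by 'e' breaks the string at each occurrence of the separator.
Text: 'fed cap dig fig fun cap dog'
Parts after split:
  Part 1: 'f'
  Part 2: 'd cap dig fig fun cap dog'
Total parts: 2

2


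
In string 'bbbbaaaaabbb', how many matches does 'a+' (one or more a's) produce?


Pattern 'a+' matches one or more consecutive a's.
String: 'bbbbaaaaabbb'
Scanning for runs of a:
  Match 1: 'aaaaa' (length 5)
Total matches: 1

1


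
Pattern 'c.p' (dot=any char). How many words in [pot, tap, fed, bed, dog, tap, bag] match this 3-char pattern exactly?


Pattern 'c.p' means: starts with 'c', any single char, ends with 'p'.
Checking each word (must be exactly 3 chars):
  'pot' (len=3): no
  'tap' (len=3): no
  'fed' (len=3): no
  'bed' (len=3): no
  'dog' (len=3): no
  'tap' (len=3): no
  'bag' (len=3): no
Matching words: []
Total: 0

0


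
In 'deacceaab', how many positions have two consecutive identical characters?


Looking for consecutive identical characters in 'deacceaab':
  pos 0-1: 'd' vs 'e' -> different
  pos 1-2: 'e' vs 'a' -> different
  pos 2-3: 'a' vs 'c' -> different
  pos 3-4: 'c' vs 'c' -> MATCH ('cc')
  pos 4-5: 'c' vs 'e' -> different
  pos 5-6: 'e' vs 'a' -> different
  pos 6-7: 'a' vs 'a' -> MATCH ('aa')
  pos 7-8: 'a' vs 'b' -> different
Consecutive identical pairs: ['cc', 'aa']
Count: 2

2


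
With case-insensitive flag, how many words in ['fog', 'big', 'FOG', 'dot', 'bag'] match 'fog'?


Case-insensitive matching: compare each word's lowercase form to 'fog'.
  'fog' -> lower='fog' -> MATCH
  'big' -> lower='big' -> no
  'FOG' -> lower='fog' -> MATCH
  'dot' -> lower='dot' -> no
  'bag' -> lower='bag' -> no
Matches: ['fog', 'FOG']
Count: 2

2


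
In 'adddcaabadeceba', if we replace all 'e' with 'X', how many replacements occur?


re.sub('e', 'X', text) replaces every occurrence of 'e' with 'X'.
Text: 'adddcaabadeceba'
Scanning for 'e':
  pos 10: 'e' -> replacement #1
  pos 12: 'e' -> replacement #2
Total replacements: 2

2


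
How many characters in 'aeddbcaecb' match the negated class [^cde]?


Negated class [^cde] matches any char NOT in {c, d, e}
Scanning 'aeddbcaecb':
  pos 0: 'a' -> MATCH
  pos 1: 'e' -> no (excluded)
  pos 2: 'd' -> no (excluded)
  pos 3: 'd' -> no (excluded)
  pos 4: 'b' -> MATCH
  pos 5: 'c' -> no (excluded)
  pos 6: 'a' -> MATCH
  pos 7: 'e' -> no (excluded)
  pos 8: 'c' -> no (excluded)
  pos 9: 'b' -> MATCH
Total matches: 4

4


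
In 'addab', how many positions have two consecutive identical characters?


Looking for consecutive identical characters in 'addab':
  pos 0-1: 'a' vs 'd' -> different
  pos 1-2: 'd' vs 'd' -> MATCH ('dd')
  pos 2-3: 'd' vs 'a' -> different
  pos 3-4: 'a' vs 'b' -> different
Consecutive identical pairs: ['dd']
Count: 1

1


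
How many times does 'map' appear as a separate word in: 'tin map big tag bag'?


Scanning each word for exact match 'map':
  Word 1: 'tin' -> no
  Word 2: 'map' -> MATCH
  Word 3: 'big' -> no
  Word 4: 'tag' -> no
  Word 5: 'bag' -> no
Total matches: 1

1


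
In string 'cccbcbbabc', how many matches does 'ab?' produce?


Pattern 'ab?' matches 'a' optionally followed by 'b'.
String: 'cccbcbbabc'
Scanning left to right for 'a' then checking next char:
  Match 1: 'ab' (a followed by b)
Total matches: 1

1


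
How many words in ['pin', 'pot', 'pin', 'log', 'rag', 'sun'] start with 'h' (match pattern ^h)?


Pattern ^h anchors to start of word. Check which words begin with 'h':
  'pin' -> no
  'pot' -> no
  'pin' -> no
  'log' -> no
  'rag' -> no
  'sun' -> no
Matching words: []
Count: 0

0


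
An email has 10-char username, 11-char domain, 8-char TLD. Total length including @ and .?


An email address has format: username@domain.tld
Username length: 10
'@' character: 1
Domain length: 11
'.' character: 1
TLD length: 8
Total = 10 + 1 + 11 + 1 + 8 = 31

31


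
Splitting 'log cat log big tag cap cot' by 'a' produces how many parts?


Splitting by 'a' breaks the string at each occurrence of the separator.
Text: 'log cat log big tag cap cot'
Parts after split:
  Part 1: 'log c'
  Part 2: 't log big t'
  Part 3: 'g c'
  Part 4: 'p cot'
Total parts: 4

4


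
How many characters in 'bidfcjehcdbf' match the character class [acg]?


Character class [acg] matches any of: {a, c, g}
Scanning string 'bidfcjehcdbf' character by character:
  pos 0: 'b' -> no
  pos 1: 'i' -> no
  pos 2: 'd' -> no
  pos 3: 'f' -> no
  pos 4: 'c' -> MATCH
  pos 5: 'j' -> no
  pos 6: 'e' -> no
  pos 7: 'h' -> no
  pos 8: 'c' -> MATCH
  pos 9: 'd' -> no
  pos 10: 'b' -> no
  pos 11: 'f' -> no
Total matches: 2

2


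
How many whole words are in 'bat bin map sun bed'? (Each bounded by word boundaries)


Word boundaries (\b) mark the start/end of each word.
Text: 'bat bin map sun bed'
Splitting by whitespace:
  Word 1: 'bat'
  Word 2: 'bin'
  Word 3: 'map'
  Word 4: 'sun'
  Word 5: 'bed'
Total whole words: 5

5


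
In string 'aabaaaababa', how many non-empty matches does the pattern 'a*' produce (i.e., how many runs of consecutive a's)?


Pattern 'a*' matches zero or more a's. We want non-empty runs of consecutive a's.
String: 'aabaaaababa'
Walking through the string to find runs of a's:
  Run 1: positions 0-1 -> 'aa'
  Run 2: positions 3-6 -> 'aaaa'
  Run 3: positions 8-8 -> 'a'
  Run 4: positions 10-10 -> 'a'
Non-empty runs found: ['aa', 'aaaa', 'a', 'a']
Count: 4

4


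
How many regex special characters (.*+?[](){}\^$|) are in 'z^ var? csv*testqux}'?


Regex special characters are: . * + ? [ ] ( ) { } \ ^ $ |
Scanning 'z^ var? csv*testqux}':
  pos 1: '^' -> SPECIAL
  pos 6: '?' -> SPECIAL
  pos 11: '*' -> SPECIAL
  pos 19: '}' -> SPECIAL
Special chars found: ['^', '?', '*', '}']
Total: 4

4


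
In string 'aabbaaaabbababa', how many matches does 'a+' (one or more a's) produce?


Pattern 'a+' matches one or more consecutive a's.
String: 'aabbaaaabbababa'
Scanning for runs of a:
  Match 1: 'aa' (length 2)
  Match 2: 'aaaa' (length 4)
  Match 3: 'a' (length 1)
  Match 4: 'a' (length 1)
  Match 5: 'a' (length 1)
Total matches: 5

5


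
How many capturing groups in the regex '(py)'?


To count capturing groups, count each '(' that starts a group.
Pattern: '(py)'
Walking through the pattern:
  Position 0: '(' -> group #1
Total capturing groups: 1

1


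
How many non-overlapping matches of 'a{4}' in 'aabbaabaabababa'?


Pattern 'a{4}' matches exactly 4 consecutive a's (greedy, non-overlapping).
String: 'aabbaabaabababa'
Scanning for runs of a's:
  Run at pos 0: 'aa' (length 2) -> 0 match(es)
  Run at pos 4: 'aa' (length 2) -> 0 match(es)
  Run at pos 7: 'aa' (length 2) -> 0 match(es)
  Run at pos 10: 'a' (length 1) -> 0 match(es)
  Run at pos 12: 'a' (length 1) -> 0 match(es)
  Run at pos 14: 'a' (length 1) -> 0 match(es)
Matches found: []
Total: 0

0


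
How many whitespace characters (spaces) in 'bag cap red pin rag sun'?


\s matches whitespace characters (spaces, tabs, etc.).
Text: 'bag cap red pin rag sun'
This text has 6 words separated by spaces.
Number of spaces = number of words - 1 = 6 - 1 = 5

5


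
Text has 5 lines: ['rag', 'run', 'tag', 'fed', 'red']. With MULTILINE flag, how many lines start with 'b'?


With MULTILINE flag, ^ matches the start of each line.
Lines: ['rag', 'run', 'tag', 'fed', 'red']
Checking which lines start with 'b':
  Line 1: 'rag' -> no
  Line 2: 'run' -> no
  Line 3: 'tag' -> no
  Line 4: 'fed' -> no
  Line 5: 'red' -> no
Matching lines: []
Count: 0

0


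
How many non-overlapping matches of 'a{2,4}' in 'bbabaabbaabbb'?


Pattern 'a{2,4}' matches between 2 and 4 consecutive a's (greedy).
String: 'bbabaabbaabbb'
Finding runs of a's and applying greedy matching:
  Run at pos 2: 'a' (length 1)
  Run at pos 4: 'aa' (length 2)
  Run at pos 8: 'aa' (length 2)
Matches: ['aa', 'aa']
Count: 2

2


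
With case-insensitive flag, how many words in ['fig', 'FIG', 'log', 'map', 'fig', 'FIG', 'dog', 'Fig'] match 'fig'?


Case-insensitive matching: compare each word's lowercase form to 'fig'.
  'fig' -> lower='fig' -> MATCH
  'FIG' -> lower='fig' -> MATCH
  'log' -> lower='log' -> no
  'map' -> lower='map' -> no
  'fig' -> lower='fig' -> MATCH
  'FIG' -> lower='fig' -> MATCH
  'dog' -> lower='dog' -> no
  'Fig' -> lower='fig' -> MATCH
Matches: ['fig', 'FIG', 'fig', 'FIG', 'Fig']
Count: 5

5


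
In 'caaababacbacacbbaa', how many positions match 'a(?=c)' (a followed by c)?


Lookahead 'a(?=c)' matches 'a' only when followed by 'c'.
String: 'caaababacbacacbbaa'
Checking each position where char is 'a':
  pos 1: 'a' -> no (next='a')
  pos 2: 'a' -> no (next='a')
  pos 3: 'a' -> no (next='b')
  pos 5: 'a' -> no (next='b')
  pos 7: 'a' -> MATCH (next='c')
  pos 10: 'a' -> MATCH (next='c')
  pos 12: 'a' -> MATCH (next='c')
  pos 16: 'a' -> no (next='a')
Matching positions: [7, 10, 12]
Count: 3

3


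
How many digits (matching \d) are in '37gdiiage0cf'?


\d matches any digit 0-9.
Scanning '37gdiiage0cf':
  pos 0: '3' -> DIGIT
  pos 1: '7' -> DIGIT
  pos 9: '0' -> DIGIT
Digits found: ['3', '7', '0']
Total: 3

3


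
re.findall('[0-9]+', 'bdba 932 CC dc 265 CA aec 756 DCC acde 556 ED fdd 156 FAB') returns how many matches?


Pattern '[0-9]+' finds one or more digits.
Text: 'bdba 932 CC dc 265 CA aec 756 DCC acde 556 ED fdd 156 FAB'
Scanning for matches:
  Match 1: '932'
  Match 2: '265'
  Match 3: '756'
  Match 4: '556'
  Match 5: '156'
Total matches: 5

5


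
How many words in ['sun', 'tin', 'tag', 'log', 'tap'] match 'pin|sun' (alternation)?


Alternation 'pin|sun' matches either 'pin' or 'sun'.
Checking each word:
  'sun' -> MATCH
  'tin' -> no
  'tag' -> no
  'log' -> no
  'tap' -> no
Matches: ['sun']
Count: 1

1


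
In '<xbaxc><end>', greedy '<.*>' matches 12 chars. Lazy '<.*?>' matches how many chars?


Greedy '<.*>' tries to match as MUCH as possible.
Lazy '<.*?>' tries to match as LITTLE as possible.

String: '<xbaxc><end>'
Greedy '<.*>' starts at first '<' and extends to the LAST '>': '<xbaxc><end>' (12 chars)
Lazy '<.*?>' starts at first '<' and stops at the FIRST '>': '<xbaxc>' (7 chars)

7


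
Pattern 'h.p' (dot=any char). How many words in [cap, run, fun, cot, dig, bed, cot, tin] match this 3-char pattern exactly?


Pattern 'h.p' means: starts with 'h', any single char, ends with 'p'.
Checking each word (must be exactly 3 chars):
  'cap' (len=3): no
  'run' (len=3): no
  'fun' (len=3): no
  'cot' (len=3): no
  'dig' (len=3): no
  'bed' (len=3): no
  'cot' (len=3): no
  'tin' (len=3): no
Matching words: []
Total: 0

0


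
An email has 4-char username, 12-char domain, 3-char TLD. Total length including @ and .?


An email address has format: username@domain.tld
Username length: 4
'@' character: 1
Domain length: 12
'.' character: 1
TLD length: 3
Total = 4 + 1 + 12 + 1 + 3 = 21

21


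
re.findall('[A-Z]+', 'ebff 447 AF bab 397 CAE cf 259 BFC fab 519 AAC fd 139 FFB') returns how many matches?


Pattern '[A-Z]+' finds one or more uppercase letters.
Text: 'ebff 447 AF bab 397 CAE cf 259 BFC fab 519 AAC fd 139 FFB'
Scanning for matches:
  Match 1: 'AF'
  Match 2: 'CAE'
  Match 3: 'BFC'
  Match 4: 'AAC'
  Match 5: 'FFB'
Total matches: 5

5


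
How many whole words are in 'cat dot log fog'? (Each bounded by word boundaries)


Word boundaries (\b) mark the start/end of each word.
Text: 'cat dot log fog'
Splitting by whitespace:
  Word 1: 'cat'
  Word 2: 'dot'
  Word 3: 'log'
  Word 4: 'fog'
Total whole words: 4

4


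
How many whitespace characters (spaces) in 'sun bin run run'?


\s matches whitespace characters (spaces, tabs, etc.).
Text: 'sun bin run run'
This text has 4 words separated by spaces.
Number of spaces = number of words - 1 = 4 - 1 = 3

3


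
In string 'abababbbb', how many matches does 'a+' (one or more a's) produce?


Pattern 'a+' matches one or more consecutive a's.
String: 'abababbbb'
Scanning for runs of a:
  Match 1: 'a' (length 1)
  Match 2: 'a' (length 1)
  Match 3: 'a' (length 1)
Total matches: 3

3


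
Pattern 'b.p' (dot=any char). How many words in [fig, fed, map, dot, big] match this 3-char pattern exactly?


Pattern 'b.p' means: starts with 'b', any single char, ends with 'p'.
Checking each word (must be exactly 3 chars):
  'fig' (len=3): no
  'fed' (len=3): no
  'map' (len=3): no
  'dot' (len=3): no
  'big' (len=3): no
Matching words: []
Total: 0

0


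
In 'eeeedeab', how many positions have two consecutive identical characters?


Looking for consecutive identical characters in 'eeeedeab':
  pos 0-1: 'e' vs 'e' -> MATCH ('ee')
  pos 1-2: 'e' vs 'e' -> MATCH ('ee')
  pos 2-3: 'e' vs 'e' -> MATCH ('ee')
  pos 3-4: 'e' vs 'd' -> different
  pos 4-5: 'd' vs 'e' -> different
  pos 5-6: 'e' vs 'a' -> different
  pos 6-7: 'a' vs 'b' -> different
Consecutive identical pairs: ['ee', 'ee', 'ee']
Count: 3

3


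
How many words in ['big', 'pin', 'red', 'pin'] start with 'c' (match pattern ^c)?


Pattern ^c anchors to start of word. Check which words begin with 'c':
  'big' -> no
  'pin' -> no
  'red' -> no
  'pin' -> no
Matching words: []
Count: 0

0


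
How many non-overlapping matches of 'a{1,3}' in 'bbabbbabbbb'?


Pattern 'a{1,3}' matches between 1 and 3 consecutive a's (greedy).
String: 'bbabbbabbbb'
Finding runs of a's and applying greedy matching:
  Run at pos 2: 'a' (length 1)
  Run at pos 6: 'a' (length 1)
Matches: ['a', 'a']
Count: 2

2


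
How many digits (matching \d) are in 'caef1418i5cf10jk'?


\d matches any digit 0-9.
Scanning 'caef1418i5cf10jk':
  pos 4: '1' -> DIGIT
  pos 5: '4' -> DIGIT
  pos 6: '1' -> DIGIT
  pos 7: '8' -> DIGIT
  pos 9: '5' -> DIGIT
  pos 12: '1' -> DIGIT
  pos 13: '0' -> DIGIT
Digits found: ['1', '4', '1', '8', '5', '1', '0']
Total: 7

7


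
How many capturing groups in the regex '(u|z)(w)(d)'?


To count capturing groups, count each '(' that starts a group.
Pattern: '(u|z)(w)(d)'
Walking through the pattern:
  Position 0: '(' -> group #1
  Position 5: '(' -> group #2
  Position 8: '(' -> group #3
Total capturing groups: 3

3


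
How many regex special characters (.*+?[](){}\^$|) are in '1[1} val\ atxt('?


Regex special characters are: . * + ? [ ] ( ) { } \ ^ $ |
Scanning '1[1} val\ atxt(':
  pos 1: '[' -> SPECIAL
  pos 3: '}' -> SPECIAL
  pos 8: '\' -> SPECIAL
  pos 14: '(' -> SPECIAL
Special chars found: ['[', '}', '\\', '(']
Total: 4

4


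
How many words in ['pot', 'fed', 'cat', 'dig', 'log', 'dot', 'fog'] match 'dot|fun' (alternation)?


Alternation 'dot|fun' matches either 'dot' or 'fun'.
Checking each word:
  'pot' -> no
  'fed' -> no
  'cat' -> no
  'dig' -> no
  'log' -> no
  'dot' -> MATCH
  'fog' -> no
Matches: ['dot']
Count: 1

1


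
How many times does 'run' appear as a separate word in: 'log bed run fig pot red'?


Scanning each word for exact match 'run':
  Word 1: 'log' -> no
  Word 2: 'bed' -> no
  Word 3: 'run' -> MATCH
  Word 4: 'fig' -> no
  Word 5: 'pot' -> no
  Word 6: 'red' -> no
Total matches: 1

1


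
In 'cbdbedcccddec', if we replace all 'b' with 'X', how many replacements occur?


re.sub('b', 'X', text) replaces every occurrence of 'b' with 'X'.
Text: 'cbdbedcccddec'
Scanning for 'b':
  pos 1: 'b' -> replacement #1
  pos 3: 'b' -> replacement #2
Total replacements: 2

2


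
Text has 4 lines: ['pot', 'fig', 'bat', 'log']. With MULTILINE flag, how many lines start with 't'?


With MULTILINE flag, ^ matches the start of each line.
Lines: ['pot', 'fig', 'bat', 'log']
Checking which lines start with 't':
  Line 1: 'pot' -> no
  Line 2: 'fig' -> no
  Line 3: 'bat' -> no
  Line 4: 'log' -> no
Matching lines: []
Count: 0

0
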